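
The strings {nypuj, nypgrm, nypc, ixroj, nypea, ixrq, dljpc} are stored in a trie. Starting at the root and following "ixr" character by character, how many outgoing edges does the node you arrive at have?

2

Follow the path "ixr" to its node, then look at its outgoing edges.
Distinct next characters after "ixr": o, q.
That node has 2 child edges.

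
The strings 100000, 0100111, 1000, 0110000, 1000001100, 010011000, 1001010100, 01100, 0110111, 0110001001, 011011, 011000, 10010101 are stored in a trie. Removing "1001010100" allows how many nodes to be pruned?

2

A node on "1001010100"'s path can go only if nothing else ends at it or branches off below it.
The suffix "00" (2 nodes) is used only by "1001010100"; "10010101" is itself a stored word, so pruning stops there.
Nodes removed: 2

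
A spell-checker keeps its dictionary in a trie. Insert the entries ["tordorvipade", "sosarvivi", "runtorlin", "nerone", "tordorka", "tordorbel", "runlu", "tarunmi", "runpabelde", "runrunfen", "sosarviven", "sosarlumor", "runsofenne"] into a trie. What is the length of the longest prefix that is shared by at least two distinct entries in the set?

8

Look for the deepest trie node that still has at least two words in its subtree.
"sosarviven" and "sosarvivi" agree on "sosarviv" (8 characters) before diverging; nothing deeper is shared.
Longest shared-prefix length: 8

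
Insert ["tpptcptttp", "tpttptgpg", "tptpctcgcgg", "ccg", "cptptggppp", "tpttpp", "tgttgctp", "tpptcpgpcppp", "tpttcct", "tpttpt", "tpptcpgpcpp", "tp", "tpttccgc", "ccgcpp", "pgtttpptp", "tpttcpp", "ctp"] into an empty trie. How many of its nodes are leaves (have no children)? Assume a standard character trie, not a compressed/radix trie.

13

A leaf is a node with no children — equivalently, the end of a word that is not a proper prefix of any other stored word.
Those words: "ccgcpp", "cptptggppp", "ctp", "pgtttpptp", "tgttgctp", "tpptcpgpcppp", "tpptcptttp", "tptpctcgcgg", "tpttccgc", "tpttcct", "tpttcpp", "tpttpp", "tpttptgpg"
Leaf count: 13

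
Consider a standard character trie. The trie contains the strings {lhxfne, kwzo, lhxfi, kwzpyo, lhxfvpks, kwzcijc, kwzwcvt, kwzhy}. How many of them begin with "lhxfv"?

1

Traverse to the node for "lhxfv", then collect every word in that subtree.
Matches: "lhxfvpks"
Count: 1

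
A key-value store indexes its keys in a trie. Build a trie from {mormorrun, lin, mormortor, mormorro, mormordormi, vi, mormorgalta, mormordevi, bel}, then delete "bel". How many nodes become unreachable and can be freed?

3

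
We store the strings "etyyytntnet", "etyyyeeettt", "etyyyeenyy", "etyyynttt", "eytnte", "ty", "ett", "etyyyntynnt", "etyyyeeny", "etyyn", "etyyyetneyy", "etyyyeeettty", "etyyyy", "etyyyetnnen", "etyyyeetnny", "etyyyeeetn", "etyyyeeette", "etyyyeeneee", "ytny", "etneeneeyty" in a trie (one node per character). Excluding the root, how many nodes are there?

69

Trace insertions, counting only characters that open a new branch:
  "etyyytntnet" → 11 new (e, t, y, y, y, t, n, t, n, e, t)
  "etyyyeeettt" → prefix "etyyy" already present; 6 new (e, e, e, t, t, t)
  "etyyyeenyy" → prefix "etyyyee" already present; 3 new (n, y, y)
  "etyyynttt" → prefix "etyyy" already present; 4 new (n, t, t, t)
  "eytnte" → prefix "e" already present; 5 new (y, t, n, t, e)
  "ty" → 2 new (t, y)
  "ett" → prefix "et" already present; 1 new (t)
  "etyyyntynnt" → prefix "etyyynt" already present; 4 new (y, n, n, t)
  "etyyyeeny" → prefix "etyyyeeny" already present; 0 new (none)
  "etyyn" → prefix "etyy" already present; 1 new (n)
  "etyyyetneyy" → prefix "etyyye" already present; 5 new (t, n, e, y, y)
  "etyyyeeettty" → prefix "etyyyeeettt" already present; 1 new (y)
  "etyyyy" → prefix "etyyy" already present; 1 new (y)
  "etyyyetnnen" → prefix "etyyyetn" already present; 3 new (n, e, n)
  "etyyyeetnny" → prefix "etyyyee" already present; 4 new (t, n, n, y)
  "etyyyeeetn" → prefix "etyyyeeet" already present; 1 new (n)
  "etyyyeeette" → prefix "etyyyeeett" already present; 1 new (e)
  "etyyyeeneee" → prefix "etyyyeen" already present; 3 new (e, e, e)
  "ytny" → 4 new (y, t, n, y)
  "etneeneeyty" → prefix "et" already present; 9 new (n, e, e, n, e, e, y, t, y)
Total nodes = 11 + 6 + 3 + 4 + 5 + 2 + 1 + 4 + 0 + 1 + 5 + 1 + 1 + 3 + 4 + 1 + 1 + 3 + 4 + 9 = 69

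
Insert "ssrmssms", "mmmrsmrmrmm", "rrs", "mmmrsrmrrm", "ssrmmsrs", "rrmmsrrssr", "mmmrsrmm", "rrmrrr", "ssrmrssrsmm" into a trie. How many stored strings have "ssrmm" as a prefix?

1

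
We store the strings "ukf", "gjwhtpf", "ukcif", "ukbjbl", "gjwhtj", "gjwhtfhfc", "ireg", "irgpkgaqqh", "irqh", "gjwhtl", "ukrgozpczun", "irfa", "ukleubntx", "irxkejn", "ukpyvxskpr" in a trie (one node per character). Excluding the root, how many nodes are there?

68

Count nodes per top-level branch (shared prefixes stored once):
  'g'-branch (gjwhtfhfc, gjwhtj, gjwhtl, gjwhtpf): 13 nodes
  'i'-branch (ireg, irfa, irgpkgaqqh, irqh, irxkejn): 21 nodes
  'u'-branch (ukbjbl, ukcif, ukf, ukleubntx, ukpyvxskpr, ukrgozpczun): 34 nodes
Sum: 68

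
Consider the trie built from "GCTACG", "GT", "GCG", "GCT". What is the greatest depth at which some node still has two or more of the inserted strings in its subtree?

3

Equivalently: take the maximum, over all pairs, of their longest common prefix length.
"GCT" and "GCTACG" agree on "GCT" (3 characters) before diverging; nothing deeper is shared.
Longest shared-prefix length: 3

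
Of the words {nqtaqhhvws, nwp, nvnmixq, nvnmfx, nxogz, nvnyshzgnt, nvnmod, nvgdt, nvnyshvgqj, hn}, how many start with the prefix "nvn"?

5

Walk to "nvn"; the words in its subtree are exactly those with that prefix.
Words under "nvn": nvnmfx, nvnmixq, nvnmod, nvnyshvgqj, nvnyshzgnt
Count: 5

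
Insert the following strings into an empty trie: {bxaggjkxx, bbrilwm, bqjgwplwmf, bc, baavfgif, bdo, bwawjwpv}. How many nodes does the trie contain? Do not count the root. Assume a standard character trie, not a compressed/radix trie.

41

Insert word by word; a character creates a node only if that edge doesn't already exist:
  "bxaggjkxx" → 9 new (b, x, a, g, g, j, k, x, x)
  "bbrilwm" → prefix "b" already present; 6 new (b, r, i, l, w, m)
  "bqjgwplwmf" → prefix "b" already present; 9 new (q, j, g, w, p, l, w, m, f)
  "bc" → prefix "b" already present; 1 new (c)
  "baavfgif" → prefix "b" already present; 7 new (a, a, v, f, g, i, f)
  "bdo" → prefix "b" already present; 2 new (d, o)
  "bwawjwpv" → prefix "b" already present; 7 new (w, a, w, j, w, p, v)
Total nodes = 9 + 6 + 9 + 1 + 7 + 2 + 7 = 41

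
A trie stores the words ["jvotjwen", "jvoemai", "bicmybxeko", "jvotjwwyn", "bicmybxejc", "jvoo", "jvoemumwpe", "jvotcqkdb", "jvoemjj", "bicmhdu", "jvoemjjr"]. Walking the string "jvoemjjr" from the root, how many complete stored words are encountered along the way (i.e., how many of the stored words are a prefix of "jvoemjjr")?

Walk "jvoemjjr" from the root; an end-of-word marker is hit whenever a stored word is a prefix of "jvoemjjr".
Prefixes of the query that are stored words: "jvoemjj", "jvoemjjr"
Count: 2

2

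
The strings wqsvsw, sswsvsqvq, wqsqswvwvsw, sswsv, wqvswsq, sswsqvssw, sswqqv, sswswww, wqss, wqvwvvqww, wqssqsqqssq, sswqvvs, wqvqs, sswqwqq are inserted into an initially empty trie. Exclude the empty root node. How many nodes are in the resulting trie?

Trace insertions, counting only characters that open a new branch:
  "wqsvsw" → 6 new (w, q, s, v, s, w)
  "sswsvsqvq" → 9 new (s, s, w, s, v, s, q, v, q)
  "wqsqswvwvsw" → prefix "wqs" already present; 8 new (q, s, w, v, w, v, s, w)
  "sswsv" → prefix "sswsv" already present; 0 new (none)
  "wqvswsq" → prefix "wq" already present; 5 new (v, s, w, s, q)
  "sswsqvssw" → prefix "ssws" already present; 5 new (q, v, s, s, w)
  "sswqqv" → prefix "ssw" already present; 3 new (q, q, v)
  "sswswww" → prefix "ssws" already present; 3 new (w, w, w)
  "wqss" → prefix "wqs" already present; 1 new (s)
  "wqvwvvqww" → prefix "wqv" already present; 6 new (w, v, v, q, w, w)
  "wqssqsqqssq" → prefix "wqss" already present; 7 new (q, s, q, q, s, s, q)
  "sswqvvs" → prefix "sswq" already present; 3 new (v, v, s)
  "wqvqs" → prefix "wqv" already present; 2 new (q, s)
  "sswqwqq" → prefix "sswq" already present; 3 new (w, q, q)
Total nodes = 6 + 9 + 8 + 0 + 5 + 5 + 3 + 3 + 1 + 6 + 7 + 3 + 2 + 3 = 61

61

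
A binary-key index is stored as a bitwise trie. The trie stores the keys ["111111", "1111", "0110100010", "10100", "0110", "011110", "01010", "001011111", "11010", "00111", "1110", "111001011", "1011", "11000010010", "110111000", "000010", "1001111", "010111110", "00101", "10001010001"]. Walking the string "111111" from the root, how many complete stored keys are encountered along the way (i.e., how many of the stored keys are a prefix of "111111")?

Walk "111111" from the root; an end-of-word marker is hit whenever a stored word is a prefix of "111111".
Prefixes of the query that are stored words: "1111", "111111"
Count: 2

2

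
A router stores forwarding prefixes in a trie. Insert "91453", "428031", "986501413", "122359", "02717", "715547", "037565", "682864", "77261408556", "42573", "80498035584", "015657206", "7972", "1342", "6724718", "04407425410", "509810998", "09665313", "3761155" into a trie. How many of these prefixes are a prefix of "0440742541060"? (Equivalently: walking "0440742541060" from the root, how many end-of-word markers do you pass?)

Traverse "0440742541060" character by character; count nodes along the way that are marked as word ends.
Prefixes of the query that are stored words: "04407425410"
Count: 1

1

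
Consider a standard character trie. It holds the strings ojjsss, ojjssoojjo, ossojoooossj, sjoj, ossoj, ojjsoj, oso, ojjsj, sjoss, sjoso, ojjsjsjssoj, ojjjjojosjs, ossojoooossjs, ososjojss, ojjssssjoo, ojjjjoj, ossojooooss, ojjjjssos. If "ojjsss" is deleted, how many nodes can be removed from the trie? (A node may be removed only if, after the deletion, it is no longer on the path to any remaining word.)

0

After clearing the end-marker at "ojjsss", prune upward until reaching a node still needed by another word.
Every node on "ojjsss" is still needed (e.g. by "ojjssssjoo"), so nothing is freed.
Nodes removed: 0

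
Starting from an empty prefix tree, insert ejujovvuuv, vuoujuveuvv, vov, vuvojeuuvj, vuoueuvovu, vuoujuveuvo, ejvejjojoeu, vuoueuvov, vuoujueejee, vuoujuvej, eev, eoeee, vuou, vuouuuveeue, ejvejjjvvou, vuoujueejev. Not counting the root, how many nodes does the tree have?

72

Count nodes per top-level branch (shared prefixes stored once):
  'e'-branch (eev, ejujovvuuv, ejvejjjvvou, ejvejjojoeu, eoeee): 30 nodes
  'v'-branch (vov, vuou, vuoueuvov, vuoueuvovu, vuoujueejee, vuoujueejev, vuoujuvej, vuoujuveuvo, vuoujuveuvv, vuouuuveeue, vuvojeuuvj): 42 nodes
Sum: 72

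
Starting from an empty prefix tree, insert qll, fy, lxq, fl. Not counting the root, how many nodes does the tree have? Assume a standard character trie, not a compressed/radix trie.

9

Insert word by word; a character creates a node only if that edge doesn't already exist:
  "qll" → 3 new (q, l, l)
  "fy" → 2 new (f, y)
  "lxq" → 3 new (l, x, q)
  "fl" → prefix "f" already present; 1 new (l)
Total nodes = 3 + 2 + 3 + 1 = 9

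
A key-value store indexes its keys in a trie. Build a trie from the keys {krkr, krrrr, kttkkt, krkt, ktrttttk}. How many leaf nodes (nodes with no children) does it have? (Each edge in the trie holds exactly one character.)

5

A leaf is a node with no children — equivalently, the end of a word that is not a proper prefix of any other stored word.
Those words: "krkr", "krkt", "krrrr", "ktrttttk", "kttkkt"
Leaf count: 5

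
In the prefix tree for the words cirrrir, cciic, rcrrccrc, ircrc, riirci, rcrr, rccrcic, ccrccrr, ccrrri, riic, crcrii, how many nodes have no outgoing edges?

10

Leaves are exactly the stored words that no other stored word extends.
Those words: "cciic", "ccrccrr", "ccrrri", "cirrrir", "crcrii", "ircrc", "rccrcic", "rcrrccrc", "riic", "riirci"
Leaf count: 10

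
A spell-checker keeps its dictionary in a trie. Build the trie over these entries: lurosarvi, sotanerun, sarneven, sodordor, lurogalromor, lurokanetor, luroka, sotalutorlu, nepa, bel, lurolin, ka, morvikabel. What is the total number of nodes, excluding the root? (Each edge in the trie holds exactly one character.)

Trace insertions, counting only characters that open a new branch:
  "lurosarvi" → 9 new (l, u, r, o, s, a, r, v, i)
  "sotanerun" → 9 new (s, o, t, a, n, e, r, u, n)
  "sarneven" → prefix "s" already present; 7 new (a, r, n, e, v, e, n)
  "sodordor" → prefix "so" already present; 6 new (d, o, r, d, o, r)
  "lurogalromor" → prefix "luro" already present; 8 new (g, a, l, r, o, m, o, r)
  "lurokanetor" → prefix "luro" already present; 7 new (k, a, n, e, t, o, r)
  "luroka" → prefix "luroka" already present; 0 new (none)
  "sotalutorlu" → prefix "sota" already present; 7 new (l, u, t, o, r, l, u)
  "nepa" → 4 new (n, e, p, a)
  "bel" → 3 new (b, e, l)
  "lurolin" → prefix "luro" already present; 3 new (l, i, n)
  "ka" → 2 new (k, a)
  "morvikabel" → 10 new (m, o, r, v, i, k, a, b, e, l)
Total nodes = 9 + 9 + 7 + 6 + 8 + 7 + 0 + 7 + 4 + 3 + 3 + 2 + 10 = 75

75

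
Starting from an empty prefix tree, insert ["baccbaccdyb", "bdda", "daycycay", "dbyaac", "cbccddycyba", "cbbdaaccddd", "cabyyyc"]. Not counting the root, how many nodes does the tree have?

Trace insertions, counting only characters that open a new branch:
  "baccbaccdyb" → 11 new (b, a, c, c, b, a, c, c, d, y, b)
  "bdda" → prefix "b" already present; 3 new (d, d, a)
  "daycycay" → 8 new (d, a, y, c, y, c, a, y)
  "dbyaac" → prefix "d" already present; 5 new (b, y, a, a, c)
  "cbccddycyba" → 11 new (c, b, c, c, d, d, y, c, y, b, a)
  "cbbdaaccddd" → prefix "cb" already present; 9 new (b, d, a, a, c, c, d, d, d)
  "cabyyyc" → prefix "c" already present; 6 new (a, b, y, y, y, c)
Total nodes = 11 + 3 + 8 + 5 + 11 + 9 + 6 = 53

53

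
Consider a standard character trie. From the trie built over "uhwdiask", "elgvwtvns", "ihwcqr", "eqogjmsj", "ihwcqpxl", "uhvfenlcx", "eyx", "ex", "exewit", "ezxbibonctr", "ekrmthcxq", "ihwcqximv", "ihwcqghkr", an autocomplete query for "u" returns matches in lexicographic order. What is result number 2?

uhwdiask

Filter for "u…" and sort: "uhvfenlcx", "uhwdiask"
The 2nd is uhwdiask.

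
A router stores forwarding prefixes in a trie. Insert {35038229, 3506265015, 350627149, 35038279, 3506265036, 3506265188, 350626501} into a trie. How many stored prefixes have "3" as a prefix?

Walk to "3"; the words in its subtree are exactly those with that prefix.
Matches: "35038229", "35038279", "350626501", "3506265015", "3506265036", "3506265188", "350627149"
Count: 7

7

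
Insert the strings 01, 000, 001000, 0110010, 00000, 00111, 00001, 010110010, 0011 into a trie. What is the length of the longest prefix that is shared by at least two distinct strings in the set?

4

Equivalently: take the maximum, over all pairs, of their longest common prefix length.
"00000" and "00001" agree on "0000" (4 characters) before diverging; nothing deeper is shared.
Longest shared-prefix length: 4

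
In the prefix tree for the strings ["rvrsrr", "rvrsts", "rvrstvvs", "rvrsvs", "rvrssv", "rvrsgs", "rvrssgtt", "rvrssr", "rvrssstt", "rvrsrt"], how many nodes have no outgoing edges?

A leaf is a node with no children — equivalently, the end of a word that is not a proper prefix of any other stored word.
Those words: "rvrsgs", "rvrsrr", "rvrsrt", "rvrssgtt", "rvrssr", "rvrssstt", "rvrssv", "rvrsts", "rvrstvvs", "rvrsvs"
Leaf count: 10

10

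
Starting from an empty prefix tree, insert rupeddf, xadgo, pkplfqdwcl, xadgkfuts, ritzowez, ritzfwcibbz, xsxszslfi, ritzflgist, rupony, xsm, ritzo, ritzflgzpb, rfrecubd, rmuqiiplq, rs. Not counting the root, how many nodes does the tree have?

Trace insertions, counting only characters that open a new branch:
  "rupeddf" → 7 new (r, u, p, e, d, d, f)
  "xadgo" → 5 new (x, a, d, g, o)
  "pkplfqdwcl" → 10 new (p, k, p, l, f, q, d, w, c, l)
  "xadgkfuts" → prefix "xadg" already present; 5 new (k, f, u, t, s)
  "ritzowez" → prefix "r" already present; 7 new (i, t, z, o, w, e, z)
  "ritzfwcibbz" → prefix "ritz" already present; 7 new (f, w, c, i, b, b, z)
  "xsxszslfi" → prefix "x" already present; 8 new (s, x, s, z, s, l, f, i)
  "ritzflgist" → prefix "ritzf" already present; 5 new (l, g, i, s, t)
  "rupony" → prefix "rup" already present; 3 new (o, n, y)
  "xsm" → prefix "xs" already present; 1 new (m)
  "ritzo" → prefix "ritzo" already present; 0 new (none)
  "ritzflgzpb" → prefix "ritzflg" already present; 3 new (z, p, b)
  "rfrecubd" → prefix "r" already present; 7 new (f, r, e, c, u, b, d)
  "rmuqiiplq" → prefix "r" already present; 8 new (m, u, q, i, i, p, l, q)
  "rs" → prefix "r" already present; 1 new (s)
Total nodes = 7 + 5 + 10 + 5 + 7 + 7 + 8 + 5 + 3 + 1 + 0 + 3 + 7 + 8 + 1 = 77

77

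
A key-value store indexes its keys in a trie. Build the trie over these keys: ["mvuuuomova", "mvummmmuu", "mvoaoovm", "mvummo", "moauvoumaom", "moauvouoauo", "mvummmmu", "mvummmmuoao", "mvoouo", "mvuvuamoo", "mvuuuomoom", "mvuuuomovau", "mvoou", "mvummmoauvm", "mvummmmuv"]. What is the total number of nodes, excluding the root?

58

Trace insertions, counting only characters that open a new branch:
  "mvuuuomova" → 10 new (m, v, u, u, u, o, m, o, v, a)
  "mvummmmuu" → prefix "mvu" already present; 6 new (m, m, m, m, u, u)
  "mvoaoovm" → prefix "mv" already present; 6 new (o, a, o, o, v, m)
  "mvummo" → prefix "mvumm" already present; 1 new (o)
  "moauvoumaom" → prefix "m" already present; 10 new (o, a, u, v, o, u, m, a, o, m)
  "moauvouoauo" → prefix "moauvou" already present; 4 new (o, a, u, o)
  "mvummmmu" → prefix "mvummmmu" already present; 0 new (none)
  "mvummmmuoao" → prefix "mvummmmu" already present; 3 new (o, a, o)
  "mvoouo" → prefix "mvo" already present; 3 new (o, u, o)
  "mvuvuamoo" → prefix "mvu" already present; 6 new (v, u, a, m, o, o)
  "mvuuuomoom" → prefix "mvuuuomo" already present; 2 new (o, m)
  "mvuuuomovau" → prefix "mvuuuomova" already present; 1 new (u)
  "mvoou" → prefix "mvoou" already present; 0 new (none)
  "mvummmoauvm" → prefix "mvummm" already present; 5 new (o, a, u, v, m)
  "mvummmmuv" → prefix "mvummmmu" already present; 1 new (v)
Total nodes = 10 + 6 + 6 + 1 + 10 + 4 + 0 + 3 + 3 + 6 + 2 + 1 + 0 + 5 + 1 = 58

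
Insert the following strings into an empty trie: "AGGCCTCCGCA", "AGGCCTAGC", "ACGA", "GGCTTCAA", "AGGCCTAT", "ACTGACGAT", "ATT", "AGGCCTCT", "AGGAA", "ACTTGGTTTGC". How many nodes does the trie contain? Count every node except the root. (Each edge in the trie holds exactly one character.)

46

For each word, the new-node count is its length minus the longest prefix already in the trie:
  "AGGCCTCCGCA" → 11 new (A, G, G, C, C, T, C, C, G, C, A)
  "AGGCCTAGC" → prefix "AGGCCT" already present; 3 new (A, G, C)
  "ACGA" → prefix "A" already present; 3 new (C, G, A)
  "GGCTTCAA" → 8 new (G, G, C, T, T, C, A, A)
  "AGGCCTAT" → prefix "AGGCCTA" already present; 1 new (T)
  "ACTGACGAT" → prefix "AC" already present; 7 new (T, G, A, C, G, A, T)
  "ATT" → prefix "A" already present; 2 new (T, T)
  "AGGCCTCT" → prefix "AGGCCTC" already present; 1 new (T)
  "AGGAA" → prefix "AGG" already present; 2 new (A, A)
  "ACTTGGTTTGC" → prefix "ACT" already present; 8 new (T, G, G, T, T, T, G, C)
Total nodes = 11 + 3 + 3 + 8 + 1 + 7 + 2 + 1 + 2 + 8 = 46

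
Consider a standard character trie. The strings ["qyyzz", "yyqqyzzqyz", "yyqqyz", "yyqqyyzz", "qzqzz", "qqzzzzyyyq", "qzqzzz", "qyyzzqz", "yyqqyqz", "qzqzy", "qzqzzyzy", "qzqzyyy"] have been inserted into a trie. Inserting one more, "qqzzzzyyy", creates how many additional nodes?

"qqzzzzyyy" is already a full path in the trie; only an end-marker is added.
No new nodes are needed: 0.

0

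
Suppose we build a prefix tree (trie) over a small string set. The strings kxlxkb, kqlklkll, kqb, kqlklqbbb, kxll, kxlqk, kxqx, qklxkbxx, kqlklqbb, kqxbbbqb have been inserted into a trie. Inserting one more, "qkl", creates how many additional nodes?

Every character of "qkl" already lies on an existing path (it is a prefix of some stored word).
No new nodes are needed: 0.

0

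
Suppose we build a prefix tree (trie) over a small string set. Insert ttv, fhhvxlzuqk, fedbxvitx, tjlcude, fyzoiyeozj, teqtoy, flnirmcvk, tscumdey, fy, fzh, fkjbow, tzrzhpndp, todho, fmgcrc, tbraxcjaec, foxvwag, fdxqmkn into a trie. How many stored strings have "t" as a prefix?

Walk to "t"; the words in its subtree are exactly those with that prefix.
Words under "t": tbraxcjaec, teqtoy, tjlcude, todho, tscumdey, ttv, tzrzhpndp
Count: 7

7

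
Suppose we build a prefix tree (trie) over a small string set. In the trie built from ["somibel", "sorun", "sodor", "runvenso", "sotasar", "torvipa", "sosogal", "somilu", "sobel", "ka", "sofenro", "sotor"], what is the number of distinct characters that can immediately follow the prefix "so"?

7

Walk "so" from the root, arriving at one node.
Distinct next characters after "so": b, d, f, m, r, s, t.
That node has 7 child edges.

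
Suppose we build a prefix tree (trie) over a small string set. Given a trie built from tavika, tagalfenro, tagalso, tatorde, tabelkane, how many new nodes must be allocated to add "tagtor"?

Walking "tagtor" from the root, the first 3 characters ("tag") follow existing edges; "t" is the first miss.
Each of the 3 remaining characters creates one node.

3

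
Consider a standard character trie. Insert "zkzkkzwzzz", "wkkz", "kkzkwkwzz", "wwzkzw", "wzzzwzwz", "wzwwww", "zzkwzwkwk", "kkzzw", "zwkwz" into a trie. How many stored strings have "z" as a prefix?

Traverse to the node for "z", then collect every word in that subtree.
Matches: "zkzkkzwzzz", "zwkwz", "zzkwzwkwk"
Count: 3

3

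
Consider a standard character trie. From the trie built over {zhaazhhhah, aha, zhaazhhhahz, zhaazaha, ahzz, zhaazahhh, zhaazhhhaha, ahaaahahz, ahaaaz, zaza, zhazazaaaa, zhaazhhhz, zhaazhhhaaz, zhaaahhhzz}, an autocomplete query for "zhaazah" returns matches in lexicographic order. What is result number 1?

Filter for "zhaazah…" and sort: "zhaazaha", "zhaazahhh"
Position 1: zhaazaha

zhaazaha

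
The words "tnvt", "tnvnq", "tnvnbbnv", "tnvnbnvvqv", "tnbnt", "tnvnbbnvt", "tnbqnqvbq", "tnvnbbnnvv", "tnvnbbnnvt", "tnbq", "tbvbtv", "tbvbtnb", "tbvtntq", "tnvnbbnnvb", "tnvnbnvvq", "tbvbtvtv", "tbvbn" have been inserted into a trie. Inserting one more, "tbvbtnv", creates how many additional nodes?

1

The longest prefix of "tbvbtnv" already in the trie is "tbvbtn" (length 6).
So 7 − 6 = 1 new nodes.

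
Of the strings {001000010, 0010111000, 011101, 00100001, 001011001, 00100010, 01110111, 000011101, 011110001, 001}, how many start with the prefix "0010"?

Traverse to the node for "0010", then collect every word in that subtree.
Words under "0010": 00100001, 001000010, 00100010, 001011001, 0010111000
Count: 5

5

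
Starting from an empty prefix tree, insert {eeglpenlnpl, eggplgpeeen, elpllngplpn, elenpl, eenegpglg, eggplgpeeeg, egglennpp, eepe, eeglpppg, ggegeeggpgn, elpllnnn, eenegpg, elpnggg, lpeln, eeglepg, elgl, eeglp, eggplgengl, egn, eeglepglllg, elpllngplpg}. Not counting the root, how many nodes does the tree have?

For each word, the new-node count is its length minus the longest prefix already in the trie:
  "eeglpenlnpl" → 11 new (e, e, g, l, p, e, n, l, n, p, l)
  "eggplgpeeen" → prefix "e" already present; 10 new (g, g, p, l, g, p, e, e, e, n)
  "elpllngplpn" → prefix "e" already present; 10 new (l, p, l, l, n, g, p, l, p, n)
  "elenpl" → prefix "el" already present; 4 new (e, n, p, l)
  "eenegpglg" → prefix "ee" already present; 7 new (n, e, g, p, g, l, g)
  "eggplgpeeeg" → prefix "eggplgpeee" already present; 1 new (g)
  "egglennpp" → prefix "egg" already present; 6 new (l, e, n, n, p, p)
  "eepe" → prefix "ee" already present; 2 new (p, e)
  "eeglpppg" → prefix "eeglp" already present; 3 new (p, p, g)
  "ggegeeggpgn" → 11 new (g, g, e, g, e, e, g, g, p, g, n)
  "elpllnnn" → prefix "elplln" already present; 2 new (n, n)
  "eenegpg" → prefix "eenegpg" already present; 0 new (none)
  "elpnggg" → prefix "elp" already present; 4 new (n, g, g, g)
  "lpeln" → 5 new (l, p, e, l, n)
  "eeglepg" → prefix "eegl" already present; 3 new (e, p, g)
  "elgl" → prefix "el" already present; 2 new (g, l)
  "eeglp" → prefix "eeglp" already present; 0 new (none)
  "eggplgengl" → prefix "eggplg" already present; 4 new (e, n, g, l)
  "egn" → prefix "eg" already present; 1 new (n)
  "eeglepglllg" → prefix "eeglepg" already present; 4 new (l, l, l, g)
  "elpllngplpg" → prefix "elpllngplp" already present; 1 new (g)
Total nodes = 11 + 10 + 10 + 4 + 7 + 1 + 6 + 2 + 3 + 11 + 2 + 0 + 4 + 5 + 3 + 2 + 0 + 4 + 1 + 4 + 1 = 91

91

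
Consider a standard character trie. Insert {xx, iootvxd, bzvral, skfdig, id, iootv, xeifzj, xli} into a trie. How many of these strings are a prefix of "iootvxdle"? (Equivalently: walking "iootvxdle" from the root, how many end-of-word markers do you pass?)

2

Traverse "iootvxdle" character by character; count nodes along the way that are marked as word ends.
Prefixes of the query that are stored words: "iootv", "iootvxd"
Count: 2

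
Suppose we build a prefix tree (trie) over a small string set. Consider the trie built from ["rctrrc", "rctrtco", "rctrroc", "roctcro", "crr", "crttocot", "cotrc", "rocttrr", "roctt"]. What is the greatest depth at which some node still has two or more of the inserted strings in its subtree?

5

Equivalently: take the maximum, over all pairs, of their longest common prefix length.
e.g. "rctrrc" and "rctrroc" share the prefix "rctrr" of length 5; no pair shares a longer one.
Longest shared-prefix length: 5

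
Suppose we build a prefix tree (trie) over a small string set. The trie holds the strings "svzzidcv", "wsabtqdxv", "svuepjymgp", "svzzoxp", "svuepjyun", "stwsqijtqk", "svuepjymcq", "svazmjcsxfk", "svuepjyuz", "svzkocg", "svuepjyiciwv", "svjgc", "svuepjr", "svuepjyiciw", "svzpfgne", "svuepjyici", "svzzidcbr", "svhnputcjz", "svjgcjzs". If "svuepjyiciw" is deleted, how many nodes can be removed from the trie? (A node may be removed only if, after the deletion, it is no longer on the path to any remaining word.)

0

Walk "svuepjyiciw" from the leaf back toward the root, removing each node that no remaining word uses.
Every node on "svuepjyiciw" is still needed (e.g. by "svuepjyiciwv"), so nothing is freed.
Nodes removed: 0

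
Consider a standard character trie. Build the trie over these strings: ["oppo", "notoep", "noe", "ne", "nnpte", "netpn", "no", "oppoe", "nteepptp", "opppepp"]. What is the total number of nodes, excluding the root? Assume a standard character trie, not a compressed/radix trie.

Trace insertions, counting only characters that open a new branch:
  "oppo" → 4 new (o, p, p, o)
  "notoep" → 6 new (n, o, t, o, e, p)
  "noe" → prefix "no" already present; 1 new (e)
  "ne" → prefix "n" already present; 1 new (e)
  "nnpte" → prefix "n" already present; 4 new (n, p, t, e)
  "netpn" → prefix "ne" already present; 3 new (t, p, n)
  "no" → prefix "no" already present; 0 new (none)
  "oppoe" → prefix "oppo" already present; 1 new (e)
  "nteepptp" → prefix "n" already present; 7 new (t, e, e, p, p, t, p)
  "opppepp" → prefix "opp" already present; 4 new (p, e, p, p)
Total nodes = 4 + 6 + 1 + 1 + 4 + 3 + 0 + 1 + 7 + 4 = 31

31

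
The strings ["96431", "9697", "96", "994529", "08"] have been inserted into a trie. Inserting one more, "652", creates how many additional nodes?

3

"652" shares no prefix with any stored word, so all 3 characters open new nodes.
3 − 0 = 3 new nodes.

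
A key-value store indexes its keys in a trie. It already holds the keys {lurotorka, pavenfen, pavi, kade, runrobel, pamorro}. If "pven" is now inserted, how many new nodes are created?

The longest prefix of "pven" already in the trie is "p" (length 1).
So 4 − 1 = 3 new nodes.

3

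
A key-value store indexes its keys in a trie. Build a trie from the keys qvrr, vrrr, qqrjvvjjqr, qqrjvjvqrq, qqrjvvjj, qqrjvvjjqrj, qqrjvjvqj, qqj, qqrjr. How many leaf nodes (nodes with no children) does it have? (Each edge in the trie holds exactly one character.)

7

Leaves are exactly the stored words that no other stored word extends.
Those words: "qqj", "qqrjr", "qqrjvjvqj", "qqrjvjvqrq", "qqrjvvjjqrj", "qvrr", "vrrr"
Leaf count: 7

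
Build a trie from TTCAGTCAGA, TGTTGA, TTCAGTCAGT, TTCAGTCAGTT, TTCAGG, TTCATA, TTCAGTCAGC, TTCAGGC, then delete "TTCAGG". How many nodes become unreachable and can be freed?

0

After clearing the end-marker at "TTCAGG", prune upward until reaching a node still needed by another word.
Every node on "TTCAGG" is still needed (e.g. by "TTCAGGC"), so nothing is freed.
Nodes removed: 0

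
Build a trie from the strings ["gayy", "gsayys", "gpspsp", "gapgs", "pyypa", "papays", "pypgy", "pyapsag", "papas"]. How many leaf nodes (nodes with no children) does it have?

9

Leaves are exactly the stored words that no other stored word extends.
Those words: "gapgs", "gayy", "gpspsp", "gsayys", "papas", "papays", "pyapsag", "pypgy", "pyypa"
Leaf count: 9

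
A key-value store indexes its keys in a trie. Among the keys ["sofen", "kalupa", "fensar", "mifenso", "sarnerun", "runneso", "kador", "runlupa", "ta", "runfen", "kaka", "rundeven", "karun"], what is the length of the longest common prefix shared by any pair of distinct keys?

3

Equivalently: take the maximum, over all pairs, of their longest common prefix length.
"rundeven" and "runfen" agree on "run" (3 characters) before diverging; nothing deeper is shared.
Longest shared-prefix length: 3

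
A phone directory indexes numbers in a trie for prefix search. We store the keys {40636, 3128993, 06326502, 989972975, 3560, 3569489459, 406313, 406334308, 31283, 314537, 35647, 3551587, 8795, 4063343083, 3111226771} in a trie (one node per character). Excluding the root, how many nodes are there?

Trace insertions, counting only characters that open a new branch:
  "40636" → 5 new (4, 0, 6, 3, 6)
  "3128993" → 7 new (3, 1, 2, 8, 9, 9, 3)
  "06326502" → 8 new (0, 6, 3, 2, 6, 5, 0, 2)
  "989972975" → 9 new (9, 8, 9, 9, 7, 2, 9, 7, 5)
  "3560" → prefix "3" already present; 3 new (5, 6, 0)
  "3569489459" → prefix "356" already present; 7 new (9, 4, 8, 9, 4, 5, 9)
  "406313" → prefix "4063" already present; 2 new (1, 3)
  "406334308" → prefix "4063" already present; 5 new (3, 4, 3, 0, 8)
  "31283" → prefix "3128" already present; 1 new (3)
  "314537" → prefix "31" already present; 4 new (4, 5, 3, 7)
  "35647" → prefix "356" already present; 2 new (4, 7)
  "3551587" → prefix "35" already present; 5 new (5, 1, 5, 8, 7)
  "8795" → 4 new (8, 7, 9, 5)
  "4063343083" → prefix "406334308" already present; 1 new (3)
  "3111226771" → prefix "31" already present; 8 new (1, 1, 2, 2, 6, 7, 7, 1)
Total nodes = 5 + 7 + 8 + 9 + 3 + 7 + 2 + 5 + 1 + 4 + 2 + 5 + 4 + 1 + 8 = 71

71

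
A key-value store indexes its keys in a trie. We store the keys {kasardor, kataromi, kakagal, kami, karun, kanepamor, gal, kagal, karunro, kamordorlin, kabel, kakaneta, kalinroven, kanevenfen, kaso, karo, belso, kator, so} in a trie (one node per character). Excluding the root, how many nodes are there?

79

Count nodes per top-level branch (shared prefixes stored once):
  'b'-branch (belso): 5 nodes
  'g'-branch (gal): 3 nodes
  'k'-branch (kabel, kagal, kakagal, kakaneta, kalinroven, kami, kamordorlin, kanepamor, kanevenfen, karo, karun, karunro, kasardor, kaso, kataromi, kator): 69 nodes
  's'-branch (so): 2 nodes
Sum: 79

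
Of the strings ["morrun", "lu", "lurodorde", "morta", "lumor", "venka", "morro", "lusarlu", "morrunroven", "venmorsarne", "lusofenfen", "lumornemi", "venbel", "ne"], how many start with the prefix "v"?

3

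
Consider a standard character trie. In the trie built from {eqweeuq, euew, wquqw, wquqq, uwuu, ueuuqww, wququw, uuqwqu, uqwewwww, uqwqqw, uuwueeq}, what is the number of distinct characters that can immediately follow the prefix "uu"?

2

Walk "uu" from the root, arriving at one node.
Distinct next characters after "uu": q, w.
That node has 2 child edges.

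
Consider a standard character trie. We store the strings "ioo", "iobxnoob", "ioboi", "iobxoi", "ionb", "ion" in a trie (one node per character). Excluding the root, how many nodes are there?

15

Trie structure (* marks end of a word):
(root)
└─ i
   └─ o
      ├─ b
      │  ├─ o
      │  │  └─ i *
      │  └─ x
      │     ├─ n
      │     │  └─ o
      │     │     └─ o
      │     │        └─ b *
      │     └─ o
      │        └─ i *
      ├─ n *
      │  └─ b *
      └─ o *
Counting every labelled node above: 15.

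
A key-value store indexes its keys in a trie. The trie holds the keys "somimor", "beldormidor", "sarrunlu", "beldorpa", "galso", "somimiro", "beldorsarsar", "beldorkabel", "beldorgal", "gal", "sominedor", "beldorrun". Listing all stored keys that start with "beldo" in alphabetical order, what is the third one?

DFS of the "beldo" subtree visits, in order: "beldorgal", "beldorkabel", "beldormidor", "beldorpa", "beldorrun", "beldorsarsar"
The 3rd is beldormidor.

beldormidor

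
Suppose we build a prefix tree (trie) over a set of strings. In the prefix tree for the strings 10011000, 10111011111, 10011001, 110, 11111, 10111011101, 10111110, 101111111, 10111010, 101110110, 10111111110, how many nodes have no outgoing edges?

10

A leaf is a node with no children — equivalently, the end of a word that is not a proper prefix of any other stored word.
Those words: "10011000", "10011001", "10111010", "101110110", "10111011101", "10111011111", "10111110", "10111111110", "110", "11111"
Leaf count: 10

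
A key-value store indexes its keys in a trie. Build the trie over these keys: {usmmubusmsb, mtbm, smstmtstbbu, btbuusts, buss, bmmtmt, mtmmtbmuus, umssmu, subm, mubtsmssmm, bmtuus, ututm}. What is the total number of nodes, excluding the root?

Count nodes per top-level branch (shared prefixes stored once):
  'b'-branch (bmmtmt, bmtuus, btbuusts, buss): 20 nodes
  'm'-branch (mtbm, mtmmtbmuus, mubtsmssmm): 21 nodes
  's'-branch (smstmtstbbu, subm): 14 nodes
  'u'-branch (umssmu, usmmubusmsb, ututm): 20 nodes
Sum: 75

75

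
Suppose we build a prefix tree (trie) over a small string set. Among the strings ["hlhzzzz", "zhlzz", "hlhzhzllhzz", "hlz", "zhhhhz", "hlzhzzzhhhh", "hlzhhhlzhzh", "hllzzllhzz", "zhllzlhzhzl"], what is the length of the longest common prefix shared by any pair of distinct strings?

4

The deepest shared node is where two words last agree before diverging.
"hlhzhzllhzz" and "hlhzzzz" agree on "hlhz" (4 characters) before diverging; nothing deeper is shared.
Longest shared-prefix length: 4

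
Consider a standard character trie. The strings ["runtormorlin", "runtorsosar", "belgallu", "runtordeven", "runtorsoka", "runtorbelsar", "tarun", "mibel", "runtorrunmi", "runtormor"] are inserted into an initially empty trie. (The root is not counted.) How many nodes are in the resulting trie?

Trace insertions, counting only characters that open a new branch:
  "runtormorlin" → 12 new (r, u, n, t, o, r, m, o, r, l, i, n)
  "runtorsosar" → prefix "runtor" already present; 5 new (s, o, s, a, r)
  "belgallu" → 8 new (b, e, l, g, a, l, l, u)
  "runtordeven" → prefix "runtor" already present; 5 new (d, e, v, e, n)
  "runtorsoka" → prefix "runtorso" already present; 2 new (k, a)
  "runtorbelsar" → prefix "runtor" already present; 6 new (b, e, l, s, a, r)
  "tarun" → 5 new (t, a, r, u, n)
  "mibel" → 5 new (m, i, b, e, l)
  "runtorrunmi" → prefix "runtor" already present; 5 new (r, u, n, m, i)
  "runtormor" → prefix "runtormor" already present; 0 new (none)
Total nodes = 12 + 5 + 8 + 5 + 2 + 6 + 5 + 5 + 5 + 0 = 53

53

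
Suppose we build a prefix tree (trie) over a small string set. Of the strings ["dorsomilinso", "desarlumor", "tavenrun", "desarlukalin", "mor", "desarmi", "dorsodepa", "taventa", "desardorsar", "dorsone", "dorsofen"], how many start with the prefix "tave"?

2

Walk to "tave"; the words in its subtree are exactly those with that prefix.
Matches: "tavenrun", "taventa"
Count: 2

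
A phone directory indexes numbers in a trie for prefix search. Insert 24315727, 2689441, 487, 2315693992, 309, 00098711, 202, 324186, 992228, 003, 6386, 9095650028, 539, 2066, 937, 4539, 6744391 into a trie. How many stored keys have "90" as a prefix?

Traverse to the node for "90", then collect every word in that subtree.
Matches: "9095650028"
Count: 1

1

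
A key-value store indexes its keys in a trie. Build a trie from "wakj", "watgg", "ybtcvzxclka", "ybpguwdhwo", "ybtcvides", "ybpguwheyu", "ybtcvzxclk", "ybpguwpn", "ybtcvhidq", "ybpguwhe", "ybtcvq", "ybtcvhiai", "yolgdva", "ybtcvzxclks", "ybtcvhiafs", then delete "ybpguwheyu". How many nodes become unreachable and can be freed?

Walk "ybpguwheyu" from the leaf back toward the root, removing each node that no remaining word uses.
The suffix "yu" (2 nodes) is used only by "ybpguwheyu"; "ybpguwhe" is itself a stored word, so pruning stops there.
Nodes removed: 2

2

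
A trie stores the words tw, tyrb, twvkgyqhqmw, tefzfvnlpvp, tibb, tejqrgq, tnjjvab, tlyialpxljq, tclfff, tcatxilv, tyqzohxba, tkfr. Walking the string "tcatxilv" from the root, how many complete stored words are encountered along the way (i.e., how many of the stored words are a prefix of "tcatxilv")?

1

Walk "tcatxilv" from the root; an end-of-word marker is hit whenever a stored word is a prefix of "tcatxilv".
Prefixes of the query that are stored words: "tcatxilv"
Count: 1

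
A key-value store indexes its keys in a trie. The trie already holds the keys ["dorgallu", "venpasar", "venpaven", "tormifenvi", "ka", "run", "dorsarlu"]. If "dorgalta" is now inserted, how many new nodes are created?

The longest prefix of "dorgalta" already in the trie is "dorgal" (length 6).
So 8 − 6 = 2 new nodes.

2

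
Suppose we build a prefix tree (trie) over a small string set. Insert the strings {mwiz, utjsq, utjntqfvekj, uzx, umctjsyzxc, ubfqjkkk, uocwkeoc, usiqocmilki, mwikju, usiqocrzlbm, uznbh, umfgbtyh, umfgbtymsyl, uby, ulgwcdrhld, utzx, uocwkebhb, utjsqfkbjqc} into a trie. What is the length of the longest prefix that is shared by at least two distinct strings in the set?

7

The deepest shared node is where two words last agree before diverging.
"umfgbtyh" and "umfgbtymsyl" agree on "umfgbty" (7 characters) before diverging; nothing deeper is shared.
Longest shared-prefix length: 7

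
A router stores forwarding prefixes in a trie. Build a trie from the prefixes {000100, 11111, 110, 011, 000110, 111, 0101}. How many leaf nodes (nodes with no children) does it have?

A leaf is a node with no children — equivalently, the end of a word that is not a proper prefix of any other stored word.
Those words: "000100", "000110", "0101", "011", "110", "11111"
Leaf count: 6

6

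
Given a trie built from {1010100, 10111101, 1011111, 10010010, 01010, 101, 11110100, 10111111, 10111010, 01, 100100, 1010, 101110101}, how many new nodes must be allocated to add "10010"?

"10010" is already a full path in the trie; only an end-marker is added.
No new nodes are needed: 0.

0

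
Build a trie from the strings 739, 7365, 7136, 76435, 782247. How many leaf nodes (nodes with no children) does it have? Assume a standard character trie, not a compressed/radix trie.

5

A leaf is a node with no children — equivalently, the end of a word that is not a proper prefix of any other stored word.
Those words: "7136", "7365", "739", "76435", "782247"
Leaf count: 5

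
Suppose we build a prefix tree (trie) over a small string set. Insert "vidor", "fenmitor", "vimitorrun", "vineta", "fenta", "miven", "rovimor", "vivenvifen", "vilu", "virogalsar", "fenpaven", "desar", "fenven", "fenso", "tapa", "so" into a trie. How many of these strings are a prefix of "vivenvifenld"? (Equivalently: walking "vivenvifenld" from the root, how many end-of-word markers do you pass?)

1

Check each prefix of "vivenvifenld" against the stored set — each match is an end-marker on the path.
Prefixes of the query that are stored words: "vivenvifen"
Count: 1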